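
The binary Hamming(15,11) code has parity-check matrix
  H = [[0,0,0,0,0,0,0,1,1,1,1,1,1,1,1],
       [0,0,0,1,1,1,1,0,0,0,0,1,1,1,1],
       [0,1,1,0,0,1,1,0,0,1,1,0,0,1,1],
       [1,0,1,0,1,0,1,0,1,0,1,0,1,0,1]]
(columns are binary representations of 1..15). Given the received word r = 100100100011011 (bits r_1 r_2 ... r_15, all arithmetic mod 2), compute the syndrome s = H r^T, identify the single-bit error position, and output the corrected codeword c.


s = (0, 1, 0, 0)^T, error position = 4, corrected codeword c = 100000100011011

Compute s = H r^T mod 2 one row at a time:
  s_1 = 0 + 0 + 0 + 1 + 1 + 0 + 1 + 1 = 4 ≡ 0 (mod 2).
  s_2 = 1 + 0 + 0 + 1 + 1 + 0 + 1 + 1 = 5 ≡ 1 (mod 2).
  s_3 = 0 + 0 + 0 + 1 + 0 + 1 + 1 + 1 = 4 ≡ 0 (mod 2).
  s_4 = 1 + 0 + 0 + 1 + 0 + 1 + 0 + 1 = 4 ≡ 0 (mod 2).
s = (0, 1, 0, 0)^T — this equals column 4 of H (binary 0100), so error is at position 4.
Correct: flip bit 4 of r = 100100100011011 to get c = 100000100011011.


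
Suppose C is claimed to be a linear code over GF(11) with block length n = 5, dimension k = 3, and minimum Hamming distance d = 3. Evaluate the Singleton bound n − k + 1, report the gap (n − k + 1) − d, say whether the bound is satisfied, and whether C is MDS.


Singleton RHS = n − k + 1 = 3, slack = 0, bound satisfied, MDS.

Singleton bound: d ≤ n − k + 1.
Here n = 5, k = 3, so n − k + 1 = 3.
Given d = 3, check d ≤ 3: YES.
Slack = (n − k + 1) − d = 0.
The code is MDS (slack = 0).
Description: the claimed parameters are [5, 3, 3]_11; such a code would be MDS (meets Singleton bound).


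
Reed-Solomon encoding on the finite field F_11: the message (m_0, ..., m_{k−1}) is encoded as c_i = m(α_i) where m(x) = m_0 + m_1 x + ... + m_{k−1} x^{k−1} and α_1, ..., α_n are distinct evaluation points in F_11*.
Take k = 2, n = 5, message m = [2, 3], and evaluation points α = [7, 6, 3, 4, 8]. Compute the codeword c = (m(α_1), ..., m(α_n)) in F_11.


c = [1, 9, 0, 3, 4]

Message polynomial: m(x) = 2 + 3·x (mod 11).
For each evaluation point α_i, compute m(α_i) mod 11:
  α_1 = 7: Horner steps 3 → 1, so m(7) = 1.
  α_2 = 6: Horner steps 3 → 9, so m(6) = 9.
  α_3 = 3: Horner steps 3 → 0, so m(3) = 0.
  α_4 = 4: Horner steps 3 → 3, so m(4) = 3.
  α_5 = 8: Horner steps 3 → 4, so m(8) = 4.
Codeword c = [1, 9, 0, 3, 4] ∈ F_11^5.


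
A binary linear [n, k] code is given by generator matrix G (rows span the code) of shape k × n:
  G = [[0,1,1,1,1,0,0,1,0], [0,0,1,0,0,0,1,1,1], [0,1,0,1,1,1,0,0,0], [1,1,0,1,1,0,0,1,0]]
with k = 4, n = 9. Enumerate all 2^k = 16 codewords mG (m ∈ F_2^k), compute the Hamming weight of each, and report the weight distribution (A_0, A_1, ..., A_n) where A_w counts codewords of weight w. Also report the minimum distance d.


Weight distribution: A_0 = 1, A_2 = 1, A_3 = 3, A_4 = 3, A_5 = 4, A_6 = 1, A_7 = 1, A_8 = 2. Minimum distance d = 2.

Enumerate all 2^4 = 16 messages m ∈ F_2^4.
For each, compute codeword c = mG in F_2^9, then tally its weight.
  m = 0000 → c = 000000000, weight = 0.
  m = 1000 → c = 011110010, weight = 5.
  m = 0100 → c = 001000111, weight = 4.
  m = 1100 → c = 010110101, weight = 5.
  m = 0010 → c = 010111000, weight = 4.
  m = 1010 → c = 001001010, weight = 3.
  m = 0110 → c = 011111111, weight = 8.
  m = 1110 → c = 000001101, weight = 3.
  m = 0001 → c = 110110010, weight = 5.
  m = 1001 → c = 101000000, weight = 2.
  m = 0101 → c = 111110101, weight = 7.
  m = 1101 → c = 100000111, weight = 4.
  m = 0011 → c = 100001010, weight = 3.
  m = 1011 → c = 111111000, weight = 6.
  m = 0111 → c = 101001101, weight = 5.
  m = 1111 → c = 110111111, weight = 8.
Tally weights:
  weight 0: 1 codewords.
  weight 2: 1 codewords.
  weight 3: 3 codewords.
  weight 4: 3 codewords.
  weight 5: 4 codewords.
  weight 6: 1 codewords.
  weight 7: 1 codewords.
  weight 8: 2 codewords.
Minimum distance d = smallest w > 0 with A_w > 0 = 2.
Sanity: Σ A_w = 16 = 2^4 = 16 ✓.


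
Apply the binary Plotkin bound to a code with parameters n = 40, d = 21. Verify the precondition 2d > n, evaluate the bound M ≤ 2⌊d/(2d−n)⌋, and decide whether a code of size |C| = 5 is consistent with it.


Plotkin bound M ≤ 20; given |C| = 5 ≤ bound (satisfied).

Check applicability: 2d = 42, n = 40.
2d − n = 2 > 0, so Plotkin applies.
Compute d/(2d−n) = 21/2 ≈ 10.5000.
⌊d/(2d−n)⌋ = 10.
Plotkin bound: M ≤ 2·10 = 20.
Given |C| = 5, check: satisfied.
This |C| is below the Plotkin bound.


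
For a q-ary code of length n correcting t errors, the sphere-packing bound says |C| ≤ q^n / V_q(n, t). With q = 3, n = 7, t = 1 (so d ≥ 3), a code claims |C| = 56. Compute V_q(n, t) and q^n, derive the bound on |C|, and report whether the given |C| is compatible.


V_q(n, t) = 15, q^n = 2187, Hamming bound = 145, |C| = 56 ≤ bound (satisfied).

Step 1: Compute V_q(n, t) = Σ_{j=0}^1 C(n, j) (q−1)^j.
  j = 0: C(7,0)·(2)^0 = 1·1 = 1.
  j = 1: C(7,1)·(2)^1 = 7·2 = 14.
  V_q(n, t) = 1 + 14 = 15.
Step 2: q^n = 3^7 = 2187.
Step 3: Hamming bound ⌊q^n / V_q(n,t)⌋ = ⌊2187/15⌋ = 145.
Step 4: Compare |C| = 56 to 145: satisfied.
The claimed |C| lies below the Hamming bound.


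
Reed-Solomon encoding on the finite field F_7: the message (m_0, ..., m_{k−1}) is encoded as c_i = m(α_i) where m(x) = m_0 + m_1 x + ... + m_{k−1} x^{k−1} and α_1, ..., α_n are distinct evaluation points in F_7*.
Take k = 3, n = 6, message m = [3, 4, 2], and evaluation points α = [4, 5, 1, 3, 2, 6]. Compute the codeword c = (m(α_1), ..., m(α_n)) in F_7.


c = [2, 3, 2, 5, 5, 1]

Message polynomial: m(x) = 3 + 4·x + 2·x^2 (mod 7).
For each evaluation point α_i, compute m(α_i) mod 7:
  α_1 = 4: Horner steps 2 → 5 → 2, so m(4) = 2.
  α_2 = 5: Horner steps 2 → 0 → 3, so m(5) = 3.
  α_3 = 1: Horner steps 2 → 6 → 2, so m(1) = 2.
  α_4 = 3: Horner steps 2 → 3 → 5, so m(3) = 5.
  α_5 = 2: Horner steps 2 → 1 → 5, so m(2) = 5.
  α_6 = 6: Horner steps 2 → 2 → 1, so m(6) = 1.
Codeword c = [2, 3, 2, 5, 5, 1] ∈ F_7^6.


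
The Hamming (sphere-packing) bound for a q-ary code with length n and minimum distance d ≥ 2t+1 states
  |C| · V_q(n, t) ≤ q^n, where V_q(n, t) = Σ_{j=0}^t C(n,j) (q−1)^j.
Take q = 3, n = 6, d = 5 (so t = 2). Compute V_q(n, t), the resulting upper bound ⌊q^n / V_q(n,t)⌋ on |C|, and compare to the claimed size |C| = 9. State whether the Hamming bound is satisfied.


V_q(n, t) = 73, q^n = 729, Hamming bound = 9, |C| = 9 ≤ bound (satisfied).

Step 1: Compute V_q(n, t) = Σ_{j=0}^2 C(n, j) (q−1)^j.
  j = 0: C(6,0)·(2)^0 = 1·1 = 1.
  j = 1: C(6,1)·(2)^1 = 6·2 = 12.
  j = 2: C(6,2)·(2)^2 = 15·4 = 60.
  V_q(n, t) = 1 + 12 + 60 = 73.
Step 2: q^n = 3^6 = 729.
Step 3: Hamming bound ⌊q^n / V_q(n,t)⌋ = ⌊729/73⌋ = 9.
Step 4: Compare |C| = 9 to 9: satisfied.
The claimed |C| lies at the Hamming bound (tight).


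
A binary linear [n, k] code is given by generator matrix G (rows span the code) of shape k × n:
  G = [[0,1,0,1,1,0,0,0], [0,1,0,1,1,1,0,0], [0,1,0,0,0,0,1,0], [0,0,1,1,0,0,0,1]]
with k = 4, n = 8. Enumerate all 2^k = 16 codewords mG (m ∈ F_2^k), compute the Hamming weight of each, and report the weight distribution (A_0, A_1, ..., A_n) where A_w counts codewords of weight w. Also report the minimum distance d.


Weight distribution: A_0 = 1, A_1 = 1, A_2 = 1, A_3 = 4, A_4 = 5, A_5 = 3, A_6 = 1. Minimum distance d = 1.

Enumerate all 2^4 = 16 messages m ∈ F_2^4.
For each, compute codeword c = mG in F_2^8, then tally its weight.
  m = 0000 → c = 00000000, weight = 0.
  m = 1000 → c = 01011000, weight = 3.
  m = 0100 → c = 01011100, weight = 4.
  m = 1100 → c = 00000100, weight = 1.
  m = 0010 → c = 01000010, weight = 2.
  m = 1010 → c = 00011010, weight = 3.
  m = 0110 → c = 00011110, weight = 4.
  m = 1110 → c = 01000110, weight = 3.
  m = 0001 → c = 00110001, weight = 3.
  m = 1001 → c = 01101001, weight = 4.
  m = 0101 → c = 01101101, weight = 5.
  m = 1101 → c = 00110101, weight = 4.
  m = 0011 → c = 01110011, weight = 5.
  m = 1011 → c = 00101011, weight = 4.
  m = 0111 → c = 00101111, weight = 5.
  m = 1111 → c = 01110111, weight = 6.
Tally weights:
  weight 0: 1 codewords.
  weight 1: 1 codewords.
  weight 2: 1 codewords.
  weight 3: 4 codewords.
  weight 4: 5 codewords.
  weight 5: 3 codewords.
  weight 6: 1 codewords.
Minimum distance d = smallest w > 0 with A_w > 0 = 1.
Sanity: Σ A_w = 16 = 2^4 = 16 ✓.


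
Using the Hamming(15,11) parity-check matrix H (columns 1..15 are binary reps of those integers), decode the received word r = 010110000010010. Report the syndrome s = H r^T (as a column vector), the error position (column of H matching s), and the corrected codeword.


s = (0, 1, 1, 0)^T, error position = 6, corrected codeword c = 010111000010010

Compute s = H r^T mod 2 one row at a time:
  s_1 = 0 + 0 + 0 + 1 + 0 + 0 + 1 + 0 = 2 ≡ 0 (mod 2).
  s_2 = 1 + 1 + 0 + 0 + 0 + 0 + 1 + 0 = 3 ≡ 1 (mod 2).
  s_3 = 1 + 0 + 0 + 0 + 0 + 1 + 1 + 0 = 3 ≡ 1 (mod 2).
  s_4 = 0 + 0 + 1 + 0 + 0 + 1 + 0 + 0 = 2 ≡ 0 (mod 2).
s = (0, 1, 1, 0)^T — this equals column 6 of H (binary 0110), so error is at position 6.
Correct: flip bit 6 of r = 010110000010010 to get c = 010111000010010.


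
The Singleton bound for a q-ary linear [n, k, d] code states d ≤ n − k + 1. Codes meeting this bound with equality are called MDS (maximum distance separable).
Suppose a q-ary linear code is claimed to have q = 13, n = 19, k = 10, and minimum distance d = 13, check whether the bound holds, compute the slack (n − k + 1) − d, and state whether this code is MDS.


Singleton RHS = n − k + 1 = 10, slack = -3, bound violated (no such code; not MDS).

Singleton bound: d ≤ n − k + 1.
Here n = 19, k = 10, so n − k + 1 = 10.
Given d = 13, check d ≤ 10: NO.
Slack = (n − k + 1) − d = -3.
The slack is negative: d = 13 exceeds n − k + 1 = 10 by 3, so the Singleton bound is violated and no linear [19, 10, 13]_13 code can exist. In particular it is not MDS (MDS requires d = n − k + 1 exactly).
Description: the claimed parameters are [19, 10, 13]_13; such a code would be impossible (violates the Singleton bound).


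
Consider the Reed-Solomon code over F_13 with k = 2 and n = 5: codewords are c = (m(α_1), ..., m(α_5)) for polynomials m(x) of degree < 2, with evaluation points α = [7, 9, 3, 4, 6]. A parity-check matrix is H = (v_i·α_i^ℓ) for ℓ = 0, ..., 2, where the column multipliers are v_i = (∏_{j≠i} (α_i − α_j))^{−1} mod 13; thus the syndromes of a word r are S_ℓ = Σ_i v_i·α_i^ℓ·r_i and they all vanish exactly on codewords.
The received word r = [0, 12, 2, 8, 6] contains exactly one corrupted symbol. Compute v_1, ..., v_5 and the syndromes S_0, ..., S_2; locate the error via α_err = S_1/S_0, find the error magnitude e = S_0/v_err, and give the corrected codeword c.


S = (5, 4, 11), error at position 5, error magnitude e = 12, c = [0, 12, 2, 8, 7].

Step 1: column multipliers v_i = (∏_{j≠i}(α_i − α_j))^{−1} mod 13.
  i = 1 (α = 7): (7−9)(7−3)(7−4)(7−6) = (−2)·4·3·1 = −24 ≡ 2, so v_1 = 2^{−1} = 7 (mod 13).
  i = 2 (α = 9): (9−7)(9−3)(9−4)(9−6) = 2·6·5·3 = 180 ≡ 11, so v_2 = 11^{−1} = 6 (mod 13).
  i = 3 (α = 3): (3−7)(3−9)(3−4)(3−6) = (−4)·(−6)·(−1)·(−3) = 72 ≡ 7, so v_3 = 7^{−1} = 2 (mod 13).
  i = 4 (α = 4): (4−7)(4−9)(4−3)(4−6) = (−3)·(−5)·1·(−2) = −30 ≡ 9, so v_4 = 9^{−1} = 3 (mod 13).
  i = 5 (α = 6): (6−7)(6−9)(6−3)(6−4) = (−1)·(−3)·3·2 = 18 ≡ 5, so v_5 = 5^{−1} = 8 (mod 13).
  v = [7, 6, 2, 3, 8].
Step 2: syndromes of r = [0, 12, 2, 8, 6] (all sums mod 13).
  S_0 = Σ v_i r_i = 7·0 + 6·12 + 2·2 + 3·8 + 8·6 = 148 ≡ 5.
  S_1 = Σ v_i α_i r_i = 7·7·0 + 6·9·12 + 2·3·2 + 3·4·8 + 8·6·6 = 1044 ≡ 4.
  α_i^2 mod 13 = [10, 3, 9, 3, 10].
  S_2 = Σ v_i α_i^2 r_i = 7·10·0 + 6·3·12 + 2·9·2 + 3·3·8 + 8·10·6 = 804 ≡ 11.
  S = (5, 4, 11) ≠ 0, so r is not a codeword (an error is present).
Step 3: locate the error. For a single error e at position i, S_ℓ = v_i·e·α_i^ℓ, so α_err = S_1/S_0.
  S_0^{−1} = 5^{−1} = 8 (mod 13), so α_err = 4·8 = 32 ≡ 6 = α_5. Error position i = 5.
  Consistency check: S_2/S_1 = 11·10 = 110 ≡ 6 = α_err ✓ (single-error assumption holds).
Step 4: error magnitude e = S_0/v_5 = S_0·∏_{j≠5}(α_5 − α_j) = 5·5 = 25 ≡ 12 (mod 13).
Step 5: correct position 5: c_5 = r_5 − e = 6 − 12 ≡ 7 (mod 13). Hence c = [0, 12, 2, 8, 7].
  Check: interpolating c through the α_i gives m(x) = 10 + 6·x (degree < 2) with m(α_i) = c_i for every i, so c is indeed a codeword.


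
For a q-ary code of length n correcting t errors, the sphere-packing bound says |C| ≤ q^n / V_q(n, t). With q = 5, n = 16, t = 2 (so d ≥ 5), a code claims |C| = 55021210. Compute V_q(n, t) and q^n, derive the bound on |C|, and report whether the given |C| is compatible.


V_q(n, t) = 1985, q^n = 152587890625, Hamming bound = 76870473, |C| = 55021210 ≤ bound (satisfied).

Step 1: Compute V_q(n, t) = Σ_{j=0}^2 C(n, j) (q−1)^j.
  j = 0: C(16,0)·(4)^0 = 1·1 = 1.
  j = 1: C(16,1)·(4)^1 = 16·4 = 64.
  j = 2: C(16,2)·(4)^2 = 120·16 = 1920.
  V_q(n, t) = 1 + 64 + 1920 = 1985.
Step 2: q^n = 5^16 = 152587890625.
Step 3: Hamming bound ⌊q^n / V_q(n,t)⌋ = ⌊152587890625/1985⌋ = 76870473.
Step 4: Compare |C| = 55021210 to 76870473: satisfied.
The claimed |C| lies below the Hamming bound.


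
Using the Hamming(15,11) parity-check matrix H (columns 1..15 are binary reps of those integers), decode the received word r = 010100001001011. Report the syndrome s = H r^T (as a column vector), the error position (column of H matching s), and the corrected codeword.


s = (0, 0, 1, 0)^T, error position = 2, corrected codeword c = 000100001001011

Compute s = H r^T mod 2 one row at a time:
  s_1 = 0 + 1 + 0 + 0 + 1 + 0 + 1 + 1 = 4 ≡ 0 (mod 2).
  s_2 = 1 + 0 + 0 + 0 + 1 + 0 + 1 + 1 = 4 ≡ 0 (mod 2).
  s_3 = 1 + 0 + 0 + 0 + 0 + 0 + 1 + 1 = 3 ≡ 1 (mod 2).
  s_4 = 0 + 0 + 0 + 0 + 1 + 0 + 0 + 1 = 2 ≡ 0 (mod 2).
s = (0, 0, 1, 0)^T — this equals column 2 of H (binary 0010), so error is at position 2.
Correct: flip bit 2 of r = 010100001001011 to get c = 000100001001011.


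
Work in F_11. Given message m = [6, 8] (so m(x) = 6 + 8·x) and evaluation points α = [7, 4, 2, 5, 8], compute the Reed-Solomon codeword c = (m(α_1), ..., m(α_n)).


c = [7, 5, 0, 2, 4]

Message polynomial: m(x) = 6 + 8·x (mod 11).
For each evaluation point α_i, compute m(α_i) mod 11:
  α_1 = 7: Horner steps 8 → 7, so m(7) = 7.
  α_2 = 4: Horner steps 8 → 5, so m(4) = 5.
  α_3 = 2: Horner steps 8 → 0, so m(2) = 0.
  α_4 = 5: Horner steps 8 → 2, so m(5) = 2.
  α_5 = 8: Horner steps 8 → 4, so m(8) = 4.
Codeword c = [7, 5, 0, 2, 4] ∈ F_11^5.


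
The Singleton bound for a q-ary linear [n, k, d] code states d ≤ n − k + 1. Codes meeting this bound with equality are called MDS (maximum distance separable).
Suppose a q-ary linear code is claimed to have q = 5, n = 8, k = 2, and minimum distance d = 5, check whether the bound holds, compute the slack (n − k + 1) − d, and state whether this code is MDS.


Singleton RHS = n − k + 1 = 7, slack = 2, bound satisfied, not MDS.

Singleton bound: d ≤ n − k + 1.
Here n = 8, k = 2, so n − k + 1 = 7.
Given d = 5, check d ≤ 7: YES.
Slack = (n − k + 1) − d = 2.
The code is NOT MDS (slack = 2 > 0).
Description: the claimed parameters are [8, 2, 5]_5; such a code would be non-MDS.


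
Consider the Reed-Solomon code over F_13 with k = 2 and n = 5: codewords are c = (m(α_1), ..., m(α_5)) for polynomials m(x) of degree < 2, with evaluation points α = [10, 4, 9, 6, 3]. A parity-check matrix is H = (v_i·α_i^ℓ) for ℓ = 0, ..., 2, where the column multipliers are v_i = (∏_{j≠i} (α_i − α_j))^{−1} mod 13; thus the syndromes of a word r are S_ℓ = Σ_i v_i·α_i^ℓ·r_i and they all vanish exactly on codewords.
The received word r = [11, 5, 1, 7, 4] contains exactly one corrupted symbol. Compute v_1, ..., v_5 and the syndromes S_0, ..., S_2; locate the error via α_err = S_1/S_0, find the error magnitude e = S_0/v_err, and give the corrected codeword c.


S = (4, 10, 12), error at position 3, error magnitude e = 4, c = [11, 5, 10, 7, 4].

Step 1: column multipliers v_i = (∏_{j≠i}(α_i − α_j))^{−1} mod 13.
  i = 1 (α = 10): (10−4)(10−9)(10−6)(10−3) = 6·1·4·7 = 168 ≡ 12, so v_1 = 12^{−1} = 12 (mod 13).
  i = 2 (α = 4): (4−10)(4−9)(4−6)(4−3) = (−6)·(−5)·(−2)·1 = −60 ≡ 5, so v_2 = 5^{−1} = 8 (mod 13).
  i = 3 (α = 9): (9−10)(9−4)(9−6)(9−3) = (−1)·5·3·6 = −90 ≡ 1, so v_3 = 1^{−1} = 1 (mod 13).
  i = 4 (α = 6): (6−10)(6−4)(6−9)(6−3) = (−4)·2·(−3)·3 = 72 ≡ 7, so v_4 = 7^{−1} = 2 (mod 13).
  i = 5 (α = 3): (3−10)(3−4)(3−9)(3−6) = (−7)·(−1)·(−6)·(−3) = 126 ≡ 9, so v_5 = 9^{−1} = 3 (mod 13).
  v = [12, 8, 1, 2, 3].
Step 2: syndromes of r = [11, 5, 1, 7, 4] (all sums mod 13).
  S_0 = Σ v_i r_i = 12·11 + 8·5 + 1·1 + 2·7 + 3·4 = 199 ≡ 4.
  S_1 = Σ v_i α_i r_i = 12·10·11 + 8·4·5 + 1·9·1 + 2·6·7 + 3·3·4 = 1609 ≡ 10.
  α_i^2 mod 13 = [9, 3, 3, 10, 9].
  S_2 = Σ v_i α_i^2 r_i = 12·9·11 + 8·3·5 + 1·3·1 + 2·10·7 + 3·9·4 = 1559 ≡ 12.
  S = (4, 10, 12) ≠ 0, so r is not a codeword (an error is present).
Step 3: locate the error. For a single error e at position i, S_ℓ = v_i·e·α_i^ℓ, so α_err = S_1/S_0.
  S_0^{−1} = 4^{−1} = 10 (mod 13), so α_err = 10·10 = 100 ≡ 9 = α_3. Error position i = 3.
  Consistency check: S_2/S_1 = 12·4 = 48 ≡ 9 = α_err ✓ (single-error assumption holds).
Step 4: error magnitude e = S_0/v_3 = S_0·∏_{j≠3}(α_3 − α_j) = 4·1 = 4 ≡ 4 (mod 13).
Step 5: correct position 3: c_3 = r_3 − e = 1 − 4 ≡ 10 (mod 13). Hence c = [11, 5, 10, 7, 4].
  Check: interpolating c through the α_i gives m(x) = 1 + 1·x (degree < 2) with m(α_i) = c_i for every i, so c is indeed a codeword.


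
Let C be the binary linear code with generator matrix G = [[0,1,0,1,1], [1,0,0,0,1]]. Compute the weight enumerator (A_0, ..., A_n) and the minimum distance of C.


Weight distribution: A_0 = 1, A_2 = 1, A_3 = 2. Minimum distance d = 2.

Enumerate all 2^2 = 4 messages m ∈ F_2^2.
For each, compute codeword c = mG in F_2^5, then tally its weight.
  m = 00 → c = 00000, weight = 0.
  m = 10 → c = 01011, weight = 3.
  m = 01 → c = 10001, weight = 2.
  m = 11 → c = 11010, weight = 3.
Tally weights:
  weight 0: 1 codewords.
  weight 2: 1 codewords.
  weight 3: 2 codewords.
Minimum distance d = smallest w > 0 with A_w > 0 = 2.
Sanity: Σ A_w = 4 = 2^2 = 4 ✓.


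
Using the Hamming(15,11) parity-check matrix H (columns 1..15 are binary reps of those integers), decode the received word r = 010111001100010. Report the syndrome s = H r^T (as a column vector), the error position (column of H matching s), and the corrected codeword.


s = (1, 0, 0, 0)^T, error position = 8, corrected codeword c = 010111011100010

Compute s = H r^T mod 2 one row at a time:
  s_1 = 0 + 1 + 1 + 0 + 0 + 0 + 1 + 0 = 3 ≡ 1 (mod 2).
  s_2 = 1 + 1 + 1 + 0 + 0 + 0 + 1 + 0 = 4 ≡ 0 (mod 2).
  s_3 = 1 + 0 + 1 + 0 + 1 + 0 + 1 + 0 = 4 ≡ 0 (mod 2).
  s_4 = 0 + 0 + 1 + 0 + 1 + 0 + 0 + 0 = 2 ≡ 0 (mod 2).
s = (1, 0, 0, 0)^T — this equals column 8 of H (binary 1000), so error is at position 8.
Correct: flip bit 8 of r = 010111001100010 to get c = 010111011100010.


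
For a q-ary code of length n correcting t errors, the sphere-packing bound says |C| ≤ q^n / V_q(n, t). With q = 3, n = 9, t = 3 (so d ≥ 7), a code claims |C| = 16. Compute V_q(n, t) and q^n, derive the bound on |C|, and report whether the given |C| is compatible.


V_q(n, t) = 835, q^n = 19683, Hamming bound = 23, |C| = 16 ≤ bound (satisfied).

Step 1: Compute V_q(n, t) = Σ_{j=0}^3 C(n, j) (q−1)^j.
  j = 0: C(9,0)·(2)^0 = 1·1 = 1.
  j = 1: C(9,1)·(2)^1 = 9·2 = 18.
  j = 2: C(9,2)·(2)^2 = 36·4 = 144.
  j = 3: C(9,3)·(2)^3 = 84·8 = 672.
  V_q(n, t) = 1 + 18 + 144 + 672 = 835.
Step 2: q^n = 3^9 = 19683.
Step 3: Hamming bound ⌊q^n / V_q(n,t)⌋ = ⌊19683/835⌋ = 23.
Step 4: Compare |C| = 16 to 23: satisfied.
The claimed |C| lies below the Hamming bound.


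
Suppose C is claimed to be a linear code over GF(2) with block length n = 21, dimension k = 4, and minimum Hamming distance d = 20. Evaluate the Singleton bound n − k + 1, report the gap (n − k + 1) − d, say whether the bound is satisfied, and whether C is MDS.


Singleton RHS = n − k + 1 = 18, slack = -2, bound violated (no such code; not MDS).

Singleton bound: d ≤ n − k + 1.
Here n = 21, k = 4, so n − k + 1 = 18.
Given d = 20, check d ≤ 18: NO.
Slack = (n − k + 1) − d = -2.
The slack is negative: d = 20 exceeds n − k + 1 = 18 by 2, so the Singleton bound is violated and no linear [21, 4, 20]_2 code can exist. In particular it is not MDS (MDS requires d = n − k + 1 exactly).
Description: the claimed parameters are [21, 4, 20]_2; such a code would be impossible (violates the Singleton bound).


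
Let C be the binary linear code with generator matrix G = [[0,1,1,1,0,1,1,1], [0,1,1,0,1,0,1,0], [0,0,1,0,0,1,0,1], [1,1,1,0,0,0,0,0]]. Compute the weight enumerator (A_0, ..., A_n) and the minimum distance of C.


Weight distribution: A_0 = 1, A_3 = 5, A_4 = 5, A_5 = 2, A_6 = 2, A_7 = 1. Minimum distance d = 3.

Enumerate all 2^4 = 16 messages m ∈ F_2^4.
For each, compute codeword c = mG in F_2^8, then tally its weight.
  m = 0000 → c = 00000000, weight = 0.
  m = 1000 → c = 01110111, weight = 6.
  m = 0100 → c = 01101010, weight = 4.
  m = 1100 → c = 00011101, weight = 4.
  m = 0010 → c = 00100101, weight = 3.
  m = 1010 → c = 01010010, weight = 3.
  m = 0110 → c = 01001111, weight = 5.
  m = 1110 → c = 00111000, weight = 3.
  m = 0001 → c = 11100000, weight = 3.
  m = 1001 → c = 10010111, weight = 5.
  m = 0101 → c = 10001010, weight = 3.
  m = 1101 → c = 11111101, weight = 7.
  m = 0011 → c = 11000101, weight = 4.
  m = 1011 → c = 10110010, weight = 4.
  m = 0111 → c = 10101111, weight = 6.
  m = 1111 → c = 11011000, weight = 4.
Tally weights:
  weight 0: 1 codewords.
  weight 3: 5 codewords.
  weight 4: 5 codewords.
  weight 5: 2 codewords.
  weight 6: 2 codewords.
  weight 7: 1 codewords.
Minimum distance d = smallest w > 0 with A_w > 0 = 3.
Sanity: Σ A_w = 16 = 2^4 = 16 ✓.


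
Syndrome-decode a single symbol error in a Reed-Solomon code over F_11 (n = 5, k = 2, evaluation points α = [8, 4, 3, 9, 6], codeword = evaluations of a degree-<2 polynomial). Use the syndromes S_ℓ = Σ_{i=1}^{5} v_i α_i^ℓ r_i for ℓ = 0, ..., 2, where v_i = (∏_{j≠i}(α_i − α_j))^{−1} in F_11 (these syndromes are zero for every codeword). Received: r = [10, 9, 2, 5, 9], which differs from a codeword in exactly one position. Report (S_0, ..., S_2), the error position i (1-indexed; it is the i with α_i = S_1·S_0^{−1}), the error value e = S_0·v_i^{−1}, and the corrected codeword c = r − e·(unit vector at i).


S = (3, 1, 4), error at position 2, error magnitude e = 1, c = [10, 8, 2, 5, 9].

Step 1: column multipliers v_i = (∏_{j≠i}(α_i − α_j))^{−1} mod 11.
  i = 1 (α = 8): (8−4)(8−3)(8−9)(8−6) = 4·5·(−1)·2 = −40 ≡ 4, so v_1 = 4^{−1} = 3 (mod 11).
  i = 2 (α = 4): (4−8)(4−3)(4−9)(4−6) = (−4)·1·(−5)·(−2) = −40 ≡ 4, so v_2 = 4^{−1} = 3 (mod 11).
  i = 3 (α = 3): (3−8)(3−4)(3−9)(3−6) = (−5)·(−1)·(−6)·(−3) = 90 ≡ 2, so v_3 = 2^{−1} = 6 (mod 11).
  i = 4 (α = 9): (9−8)(9−4)(9−3)(9−6) = 1·5·6·3 = 90 ≡ 2, so v_4 = 2^{−1} = 6 (mod 11).
  i = 5 (α = 6): (6−8)(6−4)(6−3)(6−9) = (−2)·2·3·(−3) = 36 ≡ 3, so v_5 = 3^{−1} = 4 (mod 11).
  v = [3, 3, 6, 6, 4].
Step 2: syndromes of r = [10, 9, 2, 5, 9] (all sums mod 11).
  S_0 = Σ v_i r_i = 3·10 + 3·9 + 6·2 + 6·5 + 4·9 = 135 ≡ 3.
  S_1 = Σ v_i α_i r_i = 3·8·10 + 3·4·9 + 6·3·2 + 6·9·5 + 4·6·9 = 870 ≡ 1.
  α_i^2 mod 11 = [9, 5, 9, 4, 3].
  S_2 = Σ v_i α_i^2 r_i = 3·9·10 + 3·5·9 + 6·9·2 + 6·4·5 + 4·3·9 = 741 ≡ 4.
  S = (3, 1, 4) ≠ 0, so r is not a codeword (an error is present).
Step 3: locate the error. For a single error e at position i, S_ℓ = v_i·e·α_i^ℓ, so α_err = S_1/S_0.
  S_0^{−1} = 3^{−1} = 4 (mod 11), so α_err = 1·4 = 4 ≡ 4 = α_2. Error position i = 2.
  Consistency check: S_2/S_1 = 4·1 = 4 ≡ 4 = α_err ✓ (single-error assumption holds).
Step 4: error magnitude e = S_0/v_2 = S_0·∏_{j≠2}(α_2 − α_j) = 3·4 = 12 ≡ 1 (mod 11).
Step 5: correct position 2: c_2 = r_2 − e = 9 − 1 ≡ 8 (mod 11). Hence c = [10, 8, 2, 5, 9].
  Check: interpolating c through the α_i gives m(x) = 6 + 6·x (degree < 2) with m(α_i) = c_i for every i, so c is indeed a codeword.


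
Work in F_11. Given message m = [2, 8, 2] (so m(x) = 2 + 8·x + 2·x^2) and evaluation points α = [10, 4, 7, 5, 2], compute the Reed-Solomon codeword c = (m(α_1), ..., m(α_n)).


c = [7, 0, 2, 4, 4]

Message polynomial: m(x) = 2 + 8·x + 2·x^2 (mod 11).
For each evaluation point α_i, compute m(α_i) mod 11:
  α_1 = 10: Horner steps 2 → 6 → 7, so m(10) = 7.
  α_2 = 4: Horner steps 2 → 5 → 0, so m(4) = 0.
  α_3 = 7: Horner steps 2 → 0 → 2, so m(7) = 2.
  α_4 = 5: Horner steps 2 → 7 → 4, so m(5) = 4.
  α_5 = 2: Horner steps 2 → 1 → 4, so m(2) = 4.
Codeword c = [7, 0, 2, 4, 4] ∈ F_11^5.


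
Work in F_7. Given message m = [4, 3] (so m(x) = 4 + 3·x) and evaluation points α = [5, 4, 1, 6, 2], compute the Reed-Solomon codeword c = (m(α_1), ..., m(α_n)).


c = [5, 2, 0, 1, 3]

Message polynomial: m(x) = 4 + 3·x (mod 7).
For each evaluation point α_i, compute m(α_i) mod 7:
  α_1 = 5: Horner steps 3 → 5, so m(5) = 5.
  α_2 = 4: Horner steps 3 → 2, so m(4) = 2.
  α_3 = 1: Horner steps 3 → 0, so m(1) = 0.
  α_4 = 6: Horner steps 3 → 1, so m(6) = 1.
  α_5 = 2: Horner steps 3 → 3, so m(2) = 3.
Codeword c = [5, 2, 0, 1, 3] ∈ F_7^5.


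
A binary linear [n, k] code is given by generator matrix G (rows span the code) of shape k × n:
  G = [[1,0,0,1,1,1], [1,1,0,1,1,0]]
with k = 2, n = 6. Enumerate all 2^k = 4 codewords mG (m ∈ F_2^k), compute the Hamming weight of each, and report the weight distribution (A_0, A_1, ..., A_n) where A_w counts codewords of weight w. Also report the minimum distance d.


Weight distribution: A_0 = 1, A_2 = 1, A_4 = 2. Minimum distance d = 2.

Enumerate all 2^2 = 4 messages m ∈ F_2^2.
For each, compute codeword c = mG in F_2^6, then tally its weight.
  m = 00 → c = 000000, weight = 0.
  m = 10 → c = 100111, weight = 4.
  m = 01 → c = 110110, weight = 4.
  m = 11 → c = 010001, weight = 2.
Tally weights:
  weight 0: 1 codewords.
  weight 2: 1 codewords.
  weight 4: 2 codewords.
Minimum distance d = smallest w > 0 with A_w > 0 = 2.
Sanity: Σ A_w = 4 = 2^2 = 4 ✓.


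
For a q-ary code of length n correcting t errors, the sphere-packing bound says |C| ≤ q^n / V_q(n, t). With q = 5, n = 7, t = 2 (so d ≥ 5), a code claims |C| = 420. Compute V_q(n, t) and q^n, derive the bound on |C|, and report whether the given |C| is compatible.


V_q(n, t) = 365, q^n = 78125, Hamming bound = 214, |C| = 420 > bound (violated).

Step 1: Compute V_q(n, t) = Σ_{j=0}^2 C(n, j) (q−1)^j.
  j = 0: C(7,0)·(4)^0 = 1·1 = 1.
  j = 1: C(7,1)·(4)^1 = 7·4 = 28.
  j = 2: C(7,2)·(4)^2 = 21·16 = 336.
  V_q(n, t) = 1 + 28 + 336 = 365.
Step 2: q^n = 5^7 = 78125.
Step 3: Hamming bound ⌊q^n / V_q(n,t)⌋ = ⌊78125/365⌋ = 214.
Step 4: Compare |C| = 420 to 214: violated.
The claimed |C| lies above the Hamming bound, so no 5-ary code of length 7 with d ≥ 5 can have 420 codewords.


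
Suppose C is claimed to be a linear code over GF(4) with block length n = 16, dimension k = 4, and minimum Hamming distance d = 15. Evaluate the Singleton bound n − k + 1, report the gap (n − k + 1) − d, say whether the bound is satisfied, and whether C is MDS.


Singleton RHS = n − k + 1 = 13, slack = -2, bound violated (no such code; not MDS).

Singleton bound: d ≤ n − k + 1.
Here n = 16, k = 4, so n − k + 1 = 13.
Given d = 15, check d ≤ 13: NO.
Slack = (n − k + 1) − d = -2.
The slack is negative: d = 15 exceeds n − k + 1 = 13 by 2, so the Singleton bound is violated and no linear [16, 4, 15]_4 code can exist. In particular it is not MDS (MDS requires d = n − k + 1 exactly).
Description: the claimed parameters are [16, 4, 15]_4; such a code would be impossible (violates the Singleton bound).


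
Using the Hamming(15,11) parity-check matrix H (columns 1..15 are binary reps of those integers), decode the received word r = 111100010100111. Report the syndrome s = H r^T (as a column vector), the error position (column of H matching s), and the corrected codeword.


s = (1, 0, 1, 0)^T, error position = 10, corrected codeword c = 111100010000111

Compute s = H r^T mod 2 one row at a time:
  s_1 = 1 + 0 + 1 + 0 + 0 + 1 + 1 + 1 = 5 ≡ 1 (mod 2).
  s_2 = 1 + 0 + 0 + 0 + 0 + 1 + 1 + 1 = 4 ≡ 0 (mod 2).
  s_3 = 1 + 1 + 0 + 0 + 1 + 0 + 1 + 1 = 5 ≡ 1 (mod 2).
  s_4 = 1 + 1 + 0 + 0 + 0 + 0 + 1 + 1 = 4 ≡ 0 (mod 2).
s = (1, 0, 1, 0)^T — this equals column 10 of H (binary 1010), so error is at position 10.
Correct: flip bit 10 of r = 111100010100111 to get c = 111100010000111.


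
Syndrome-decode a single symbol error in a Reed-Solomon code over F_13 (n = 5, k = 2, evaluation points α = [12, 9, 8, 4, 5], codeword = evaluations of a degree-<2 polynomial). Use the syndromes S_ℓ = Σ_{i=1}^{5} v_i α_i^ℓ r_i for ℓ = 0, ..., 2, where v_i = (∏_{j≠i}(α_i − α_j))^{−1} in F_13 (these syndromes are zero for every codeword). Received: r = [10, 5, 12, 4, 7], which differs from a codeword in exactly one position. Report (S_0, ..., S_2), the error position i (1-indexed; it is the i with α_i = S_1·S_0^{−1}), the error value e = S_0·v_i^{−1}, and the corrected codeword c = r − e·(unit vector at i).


S = (4, 3, 12), error at position 4, error magnitude e = 3, c = [10, 5, 12, 1, 7].

Step 1: column multipliers v_i = (∏_{j≠i}(α_i − α_j))^{−1} mod 13.
  i = 1 (α = 12): (12−9)(12−8)(12−4)(12−5) = 3·4·8·7 = 672 ≡ 9, so v_1 = 9^{−1} = 3 (mod 13).
  i = 2 (α = 9): (9−12)(9−8)(9−4)(9−5) = (−3)·1·5·4 = −60 ≡ 5, so v_2 = 5^{−1} = 8 (mod 13).
  i = 3 (α = 8): (8−12)(8−9)(8−4)(8−5) = (−4)·(−1)·4·3 = 48 ≡ 9, so v_3 = 9^{−1} = 3 (mod 13).
  i = 4 (α = 4): (4−12)(4−9)(4−8)(4−5) = (−8)·(−5)·(−4)·(−1) = 160 ≡ 4, so v_4 = 4^{−1} = 10 (mod 13).
  i = 5 (α = 5): (5−12)(5−9)(5−8)(5−4) = (−7)·(−4)·(−3)·1 = −84 ≡ 7, so v_5 = 7^{−1} = 2 (mod 13).
  v = [3, 8, 3, 10, 2].
Step 2: syndromes of r = [10, 5, 12, 4, 7] (all sums mod 13).
  S_0 = Σ v_i r_i = 3·10 + 8·5 + 3·12 + 10·4 + 2·7 = 160 ≡ 4.
  S_1 = Σ v_i α_i r_i = 3·12·10 + 8·9·5 + 3·8·12 + 10·4·4 + 2·5·7 = 1238 ≡ 3.
  α_i^2 mod 13 = [1, 3, 12, 3, 12].
  S_2 = Σ v_i α_i^2 r_i = 3·1·10 + 8·3·5 + 3·12·12 + 10·3·4 + 2·12·7 = 870 ≡ 12.
  S = (4, 3, 12) ≠ 0, so r is not a codeword (an error is present).
Step 3: locate the error. For a single error e at position i, S_ℓ = v_i·e·α_i^ℓ, so α_err = S_1/S_0.
  S_0^{−1} = 4^{−1} = 10 (mod 13), so α_err = 3·10 = 30 ≡ 4 = α_4. Error position i = 4.
  Consistency check: S_2/S_1 = 12·9 = 108 ≡ 4 = α_err ✓ (single-error assumption holds).
Step 4: error magnitude e = S_0/v_4 = S_0·∏_{j≠4}(α_4 − α_j) = 4·4 = 16 ≡ 3 (mod 13).
Step 5: correct position 4: c_4 = r_4 − e = 4 − 3 ≡ 1 (mod 13). Hence c = [10, 5, 12, 1, 7].
  Check: interpolating c through the α_i gives m(x) = 3 + 6·x (degree < 2) with m(α_i) = c_i for every i, so c is indeed a codeword.


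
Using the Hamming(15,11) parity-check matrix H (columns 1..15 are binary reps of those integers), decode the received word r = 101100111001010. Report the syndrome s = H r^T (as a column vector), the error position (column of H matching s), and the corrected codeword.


s = (0, 0, 1, 0)^T, error position = 2, corrected codeword c = 111100111001010

Compute s = H r^T mod 2 one row at a time:
  s_1 = 1 + 1 + 0 + 0 + 1 + 0 + 1 + 0 = 4 ≡ 0 (mod 2).
  s_2 = 1 + 0 + 0 + 1 + 1 + 0 + 1 + 0 = 4 ≡ 0 (mod 2).
  s_3 = 0 + 1 + 0 + 1 + 0 + 0 + 1 + 0 = 3 ≡ 1 (mod 2).
  s_4 = 1 + 1 + 0 + 1 + 1 + 0 + 0 + 0 = 4 ≡ 0 (mod 2).
s = (0, 0, 1, 0)^T — this equals column 2 of H (binary 0010), so error is at position 2.
Correct: flip bit 2 of r = 101100111001010 to get c = 111100111001010.


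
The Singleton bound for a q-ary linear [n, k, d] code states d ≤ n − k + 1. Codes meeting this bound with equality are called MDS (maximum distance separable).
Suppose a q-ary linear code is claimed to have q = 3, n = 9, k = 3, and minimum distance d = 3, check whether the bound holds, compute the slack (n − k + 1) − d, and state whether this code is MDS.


Singleton RHS = n − k + 1 = 7, slack = 4, bound satisfied, not MDS.

Singleton bound: d ≤ n − k + 1.
Here n = 9, k = 3, so n − k + 1 = 7.
Given d = 3, check d ≤ 7: YES.
Slack = (n − k + 1) − d = 4.
The code is NOT MDS (slack = 4 > 0).
Description: the claimed parameters are [9, 3, 3]_3; such a code would be non-MDS.


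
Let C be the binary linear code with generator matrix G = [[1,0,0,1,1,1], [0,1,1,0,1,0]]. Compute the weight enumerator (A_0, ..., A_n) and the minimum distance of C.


Weight distribution: A_0 = 1, A_3 = 1, A_4 = 1, A_5 = 1. Minimum distance d = 3.

Enumerate all 2^2 = 4 messages m ∈ F_2^2.
For each, compute codeword c = mG in F_2^6, then tally its weight.
  m = 00 → c = 000000, weight = 0.
  m = 10 → c = 100111, weight = 4.
  m = 01 → c = 011010, weight = 3.
  m = 11 → c = 111101, weight = 5.
Tally weights:
  weight 0: 1 codewords.
  weight 3: 1 codewords.
  weight 4: 1 codewords.
  weight 5: 1 codewords.
Minimum distance d = smallest w > 0 with A_w > 0 = 3.
Sanity: Σ A_w = 4 = 2^2 = 4 ✓.


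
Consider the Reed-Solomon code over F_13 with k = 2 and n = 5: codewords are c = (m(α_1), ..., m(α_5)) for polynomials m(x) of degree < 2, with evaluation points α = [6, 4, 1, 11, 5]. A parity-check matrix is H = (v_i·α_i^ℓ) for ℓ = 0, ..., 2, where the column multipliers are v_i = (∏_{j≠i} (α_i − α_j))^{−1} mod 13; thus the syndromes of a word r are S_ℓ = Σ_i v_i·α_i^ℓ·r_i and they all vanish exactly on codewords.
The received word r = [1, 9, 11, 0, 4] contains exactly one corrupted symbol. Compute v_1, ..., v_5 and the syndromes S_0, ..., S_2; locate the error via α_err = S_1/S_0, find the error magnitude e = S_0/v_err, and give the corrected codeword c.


S = (1, 6, 10), error at position 1, error magnitude e = 2, c = [12, 9, 11, 0, 4].

Step 1: column multipliers v_i = (∏_{j≠i}(α_i − α_j))^{−1} mod 13.
  i = 1 (α = 6): (6−4)(6−1)(6−11)(6−5) = 2·5·(−5)·1 = −50 ≡ 2, so v_1 = 2^{−1} = 7 (mod 13).
  i = 2 (α = 4): (4−6)(4−1)(4−11)(4−5) = (−2)·3·(−7)·(−1) = −42 ≡ 10, so v_2 = 10^{−1} = 4 (mod 13).
  i = 3 (α = 1): (1−6)(1−4)(1−11)(1−5) = (−5)·(−3)·(−10)·(−4) = 600 ≡ 2, so v_3 = 2^{−1} = 7 (mod 13).
  i = 4 (α = 11): (11−6)(11−4)(11−1)(11−5) = 5·7·10·6 = 2100 ≡ 7, so v_4 = 7^{−1} = 2 (mod 13).
  i = 5 (α = 5): (5−6)(5−4)(5−1)(5−11) = (−1)·1·4·(−6) = 24 ≡ 11, so v_5 = 11^{−1} = 6 (mod 13).
  v = [7, 4, 7, 2, 6].
Step 2: syndromes of r = [1, 9, 11, 0, 4] (all sums mod 13).
  S_0 = Σ v_i r_i = 7·1 + 4·9 + 7·11 + 2·0 + 6·4 = 144 ≡ 1.
  S_1 = Σ v_i α_i r_i = 7·6·1 + 4·4·9 + 7·1·11 + 2·11·0 + 6·5·4 = 383 ≡ 6.
  α_i^2 mod 13 = [10, 3, 1, 4, 12].
  S_2 = Σ v_i α_i^2 r_i = 7·10·1 + 4·3·9 + 7·1·11 + 2·4·0 + 6·12·4 = 543 ≡ 10.
  S = (1, 6, 10) ≠ 0, so r is not a codeword (an error is present).
Step 3: locate the error. For a single error e at position i, S_ℓ = v_i·e·α_i^ℓ, so α_err = S_1/S_0.
  S_0^{−1} = 1^{−1} = 1 (mod 13), so α_err = 6·1 = 6 ≡ 6 = α_1. Error position i = 1.
  Consistency check: S_2/S_1 = 10·11 = 110 ≡ 6 = α_err ✓ (single-error assumption holds).
Step 4: error magnitude e = S_0/v_1 = S_0·∏_{j≠1}(α_1 − α_j) = 1·2 = 2 ≡ 2 (mod 13).
Step 5: correct position 1: c_1 = r_1 − e = 1 − 2 ≡ 12 (mod 13). Hence c = [12, 9, 11, 0, 4].
  Check: interpolating c through the α_i gives m(x) = 3 + 8·x (degree < 2) with m(α_i) = c_i for every i, so c is indeed a codeword.


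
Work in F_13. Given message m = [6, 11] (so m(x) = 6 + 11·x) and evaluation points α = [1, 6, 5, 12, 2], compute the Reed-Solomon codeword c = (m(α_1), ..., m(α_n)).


c = [4, 7, 9, 8, 2]

Message polynomial: m(x) = 6 + 11·x (mod 13).
For each evaluation point α_i, compute m(α_i) mod 13:
  α_1 = 1: Horner steps 11 → 4, so m(1) = 4.
  α_2 = 6: Horner steps 11 → 7, so m(6) = 7.
  α_3 = 5: Horner steps 11 → 9, so m(5) = 9.
  α_4 = 12: Horner steps 11 → 8, so m(12) = 8.
  α_5 = 2: Horner steps 11 → 2, so m(2) = 2.
Codeword c = [4, 7, 9, 8, 2] ∈ F_13^5.


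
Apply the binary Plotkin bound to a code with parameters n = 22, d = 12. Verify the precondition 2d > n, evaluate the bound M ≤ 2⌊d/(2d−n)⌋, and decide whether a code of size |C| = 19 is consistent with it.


Plotkin bound M ≤ 12; given |C| = 19 > bound (violated).

Check applicability: 2d = 24, n = 22.
2d − n = 2 > 0, so Plotkin applies.
Compute d/(2d−n) = 12/2 ≈ 6.0000.
⌊d/(2d−n)⌋ = 6.
Plotkin bound: M ≤ 2·6 = 12.
Given |C| = 19, check: VIOLATED.
This |C| is above the Plotkin bound, so no binary code with n = 22, d = 12 and 19 codewords exists.


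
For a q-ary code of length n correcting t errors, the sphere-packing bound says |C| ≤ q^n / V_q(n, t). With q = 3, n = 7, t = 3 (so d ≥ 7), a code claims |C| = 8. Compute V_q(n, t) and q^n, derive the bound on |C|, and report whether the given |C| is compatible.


V_q(n, t) = 379, q^n = 2187, Hamming bound = 5, |C| = 8 > bound (violated).

Step 1: Compute V_q(n, t) = Σ_{j=0}^3 C(n, j) (q−1)^j.
  j = 0: C(7,0)·(2)^0 = 1·1 = 1.
  j = 1: C(7,1)·(2)^1 = 7·2 = 14.
  j = 2: C(7,2)·(2)^2 = 21·4 = 84.
  j = 3: C(7,3)·(2)^3 = 35·8 = 280.
  V_q(n, t) = 1 + 14 + 84 + 280 = 379.
Step 2: q^n = 3^7 = 2187.
Step 3: Hamming bound ⌊q^n / V_q(n,t)⌋ = ⌊2187/379⌋ = 5.
Step 4: Compare |C| = 8 to 5: violated.
The claimed |C| lies above the Hamming bound, so no 3-ary code of length 7 with d ≥ 7 can have 8 codewords.


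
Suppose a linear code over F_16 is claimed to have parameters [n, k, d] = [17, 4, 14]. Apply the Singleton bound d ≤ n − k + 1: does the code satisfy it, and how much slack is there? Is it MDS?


Singleton RHS = n − k + 1 = 14, slack = 0, bound satisfied, MDS.

Singleton bound: d ≤ n − k + 1.
Here n = 17, k = 4, so n − k + 1 = 14.
Given d = 14, check d ≤ 14: YES.
Slack = (n − k + 1) − d = 0.
The code is MDS (slack = 0).
Description: the claimed parameters are [17, 4, 14]_16; such a code would be MDS (meets Singleton bound).


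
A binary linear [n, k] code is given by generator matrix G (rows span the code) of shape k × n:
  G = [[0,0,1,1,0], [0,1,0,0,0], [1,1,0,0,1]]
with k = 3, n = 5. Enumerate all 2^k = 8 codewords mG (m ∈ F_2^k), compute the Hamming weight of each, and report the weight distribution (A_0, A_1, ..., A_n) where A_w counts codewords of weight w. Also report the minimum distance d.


Weight distribution: A_0 = 1, A_1 = 1, A_2 = 2, A_3 = 2, A_4 = 1, A_5 = 1. Minimum distance d = 1.

Enumerate all 2^3 = 8 messages m ∈ F_2^3.
For each, compute codeword c = mG in F_2^5, then tally its weight.
  m = 000 → c = 00000, weight = 0.
  m = 100 → c = 00110, weight = 2.
  m = 010 → c = 01000, weight = 1.
  m = 110 → c = 01110, weight = 3.
  m = 001 → c = 11001, weight = 3.
  m = 101 → c = 11111, weight = 5.
  m = 011 → c = 10001, weight = 2.
  m = 111 → c = 10111, weight = 4.
Tally weights:
  weight 0: 1 codewords.
  weight 1: 1 codewords.
  weight 2: 2 codewords.
  weight 3: 2 codewords.
  weight 4: 1 codewords.
  weight 5: 1 codewords.
Minimum distance d = smallest w > 0 with A_w > 0 = 1.
Sanity: Σ A_w = 8 = 2^3 = 8 ✓.
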